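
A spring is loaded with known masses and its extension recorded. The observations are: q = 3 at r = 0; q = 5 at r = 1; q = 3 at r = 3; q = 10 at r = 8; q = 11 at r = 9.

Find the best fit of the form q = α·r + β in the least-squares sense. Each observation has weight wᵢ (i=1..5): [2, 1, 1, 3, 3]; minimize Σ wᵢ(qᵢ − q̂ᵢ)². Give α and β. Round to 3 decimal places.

α = 0.895, β = 2.779

From the data, Σwᵢ·r·r = 445, Σwᵢ·r = 55, Σwᵢ·1 = 10.
And Σwᵢ·r·q = 551, Σwᵢ·q = 77.
Normal equations: [[445, 55]; [55, 10]]·[α, β]ᵀ = [551, 77]ᵀ.
Determinant 445·10 − 55² = 1425.
α = (551·10 − 55·77)/1425 = 17/19; β = (445·77 − 55·551)/1425 = 264/95.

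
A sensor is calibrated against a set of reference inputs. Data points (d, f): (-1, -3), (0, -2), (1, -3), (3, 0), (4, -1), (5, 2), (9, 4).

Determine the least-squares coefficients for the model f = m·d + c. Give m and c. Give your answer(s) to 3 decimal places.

With design matrix X, XᵀX = [[133, 21]; [21, 7]] and Xᵀf = [42, -3]ᵀ.
Eliminating c: 7·(row 1) − 21·(row 2) gives 490·m = 7·42 − 21·(-3) = 357, so m = 51/70.
Then c = ((-3) − 21·(51/70))/7 = -183/70.

m = 0.729, c = -2.614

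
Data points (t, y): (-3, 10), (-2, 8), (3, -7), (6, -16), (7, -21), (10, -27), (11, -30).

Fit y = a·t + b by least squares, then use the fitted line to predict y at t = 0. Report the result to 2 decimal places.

Entries of AᵀA: Σt·t = 328, Σt = 32, Σ1 = 7.
For Aᵀy: Σt·y = -910, Σy = -83.
So AᵀA·[a, b]ᵀ = Aᵀy: [[328, 32]; [32, 7]]·[a, b]ᵀ = [-910, -83]ᵀ.
Δ = 328·7 − 32² = 1272.
a = ((-910)·7 − 32·(-83))/1272 = -619/212; b = (328·(-83) − 32·(-910))/1272 = 79/53.
At t = 0: ŷ = (-619/212)·(0) + (79/53)·(1) = 79/53.

ŷ = 1.49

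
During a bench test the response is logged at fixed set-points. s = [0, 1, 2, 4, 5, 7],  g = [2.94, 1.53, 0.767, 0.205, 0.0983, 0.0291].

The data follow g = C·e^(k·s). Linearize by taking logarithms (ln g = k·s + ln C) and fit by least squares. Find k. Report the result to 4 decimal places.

k = -0.6648

Linearized form: ln g = k·s + ln C. From the 6 transformed points,
AᵀA = [[95.0000, 19.0000]; [19.0000, 6]], rhs = [-42.8020, -6.2031]ᵀ  (here Σs = 19.0000, Σ(s)² = 95.0000, Σln g = -6.2031, Σs·ln g = -42.8020).
Solving (det = 209.0000): k = -0.66485, ln C = 1.07151.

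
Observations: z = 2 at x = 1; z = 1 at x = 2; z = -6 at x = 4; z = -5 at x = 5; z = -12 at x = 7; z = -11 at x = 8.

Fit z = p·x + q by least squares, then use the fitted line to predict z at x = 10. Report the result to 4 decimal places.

ẑ = -16.5333

With design matrix M, MᵀM = [[159, 27]; [27, 6]] and Mᵀz = [-217, -31]ᵀ.
Eliminating q: 6·(row 1) − 27·(row 2) gives 225·p = 6·(-217) − 27·(-31) = -465, so p = -31/15.
Then q = ((-31) − 27·(-31/15))/6 = 62/15.
At x = 10: ẑ = (-31/15)·(10) + (62/15)·(1) = -248/15.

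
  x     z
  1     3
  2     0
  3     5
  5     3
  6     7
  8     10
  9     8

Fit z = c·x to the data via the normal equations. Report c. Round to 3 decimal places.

c = 1.032

The normal system MᵀM·[c]ᵀ = Mᵀz is [[220]]·[c]ᵀ = [227]ᵀ.
Hence c = 227 / 220 ≈ 1.03182.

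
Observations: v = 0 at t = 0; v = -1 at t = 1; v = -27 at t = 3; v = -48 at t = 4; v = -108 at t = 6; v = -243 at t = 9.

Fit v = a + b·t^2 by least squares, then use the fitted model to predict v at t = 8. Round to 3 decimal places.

v̂ = -192.050

AᵀA·[a, b]ᵀ = Aᵀv reads: 6·a + 143·b = -427;  143·a + 8195·b = -24583.
(Σ1 = 6, Σt^2 = 143, Σt^2·t^2 = 8195, Σv = -427, Σt^2·v = -24583.)
Eliminating b: 8195·(row 1) − 143·(row 2) gives 28721·a = 8195·(-427) − 143·(-24583) = 16104, so a = 1464/2611.
Then b = ((-24583) − 143·(1464/2611))/8195 = -86437/28721.
At t = 8: v̂ = (1464/2611)·(1) + (-86437/28721)·(64) = -5515864/28721.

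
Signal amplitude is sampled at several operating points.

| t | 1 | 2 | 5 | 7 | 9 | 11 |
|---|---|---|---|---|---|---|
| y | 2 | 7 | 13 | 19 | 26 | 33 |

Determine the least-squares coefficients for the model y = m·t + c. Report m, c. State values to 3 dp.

From the data, Σt·t = 281, Σt = 35, Σ1 = 6.
Right-hand side: Σt·y = 811, Σy = 100.
Normal equations: [[281, 35]; [35, 6]]·[m, c]ᵀ = [811, 100]ᵀ.
det = 281·6 − 35² = 461.
m = (811·6 − 35·100)/461 = 1366/461; c = (281·100 − 35·811)/461 = -285/461.

m = 2.963, c = -0.618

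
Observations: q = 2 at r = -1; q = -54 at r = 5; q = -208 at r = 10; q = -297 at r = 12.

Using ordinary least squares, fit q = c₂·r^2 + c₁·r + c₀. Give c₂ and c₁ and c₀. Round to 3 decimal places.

From the data, Σr^2·r^2 = 31362, Σr^2·r = 2852, Σr^2 = 270, Σr·r = 270, Σr = 26, Σ1 = 4.
Moment sums: Σr^2·q = -64916, Σr·q = -5916, Σq = -557.
Normal equations: [[31362, 2852, 270]; [2852, 270, 26]; [270, 26, 4]]·[c₂, c₁, c₀]ᵀ = [-64916, -5916, -557]ᵀ.
Solving the 3×3 system (Gaussian elimination) gives c₂ = -241005/123428, c₁ = -187589/123428, c₀ = 299817/123428.

c₂ = -1.953, c₁ = -1.520, c₀ = 2.429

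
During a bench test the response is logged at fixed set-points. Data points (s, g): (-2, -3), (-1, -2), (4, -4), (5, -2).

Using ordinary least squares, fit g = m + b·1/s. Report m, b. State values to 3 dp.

m = -2.942, b = -0.731

Sums needed: Σ1 = 4, Σ1/s = -21/20, Σ1/s·1/s = 541/400.
And Σg = -11, Σ1/s·g = 21/10.
Determinant 4·(541/400) − (-21/20)² = 1723/400.
m = ((-11)·(541/400) − (-21/20)·(21/10))/(1723/400) = -5069/1723; b = (4·(21/10) − (-21/20)·(-11))/(1723/400) = -1260/1723.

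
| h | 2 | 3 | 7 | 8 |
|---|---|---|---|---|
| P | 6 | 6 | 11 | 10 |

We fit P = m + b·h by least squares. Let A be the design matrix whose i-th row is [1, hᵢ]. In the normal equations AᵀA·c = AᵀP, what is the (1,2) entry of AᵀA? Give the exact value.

20

Row 1 ↔ basis 1, column 2 ↔ basis h, so (AᵀA)_{1,2} = Σᵢ h = (1)·(2) + (1)·(3) + (1)·(7) + (1)·(8) = 20.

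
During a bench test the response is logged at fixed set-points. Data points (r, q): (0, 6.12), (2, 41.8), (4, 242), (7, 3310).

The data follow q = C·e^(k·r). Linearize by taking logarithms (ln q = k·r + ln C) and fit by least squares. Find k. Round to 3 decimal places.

k = 0.896

Let Y = ln q. Fitting Y = k·r + ln C by least squares:
Σr = 13.0000, Σ(r)² = 69.0000, Σln q = 19.1381, Σr·ln q = 86.1545.
Equations: 69.0000·k + 13.0000·ln C = 86.1545;  13.0000·k + 4·ln C = 19.1381.
Solving (det = 107.0000): k = 0.89554, ln C = 1.87403.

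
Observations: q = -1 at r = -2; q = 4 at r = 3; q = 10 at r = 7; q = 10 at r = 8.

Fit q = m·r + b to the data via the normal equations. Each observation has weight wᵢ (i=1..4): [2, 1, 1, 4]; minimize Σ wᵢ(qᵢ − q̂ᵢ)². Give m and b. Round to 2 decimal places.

m = 1.12, b = 1.16

The normal equations are: 322·m + 38·b = 406;  38·m + 8·b = 52.
(Σwᵢ·r·r = 322, Σwᵢ·r = 38, Σwᵢ·1 = 8, Σwᵢ·r·q = 406, Σwᵢ·q = 52.)
Δ = 322·8 − 38² = 1132.
m = (406·8 − 38·52)/1132 = 318/283; b = (322·52 − 38·406)/1132 = 329/283.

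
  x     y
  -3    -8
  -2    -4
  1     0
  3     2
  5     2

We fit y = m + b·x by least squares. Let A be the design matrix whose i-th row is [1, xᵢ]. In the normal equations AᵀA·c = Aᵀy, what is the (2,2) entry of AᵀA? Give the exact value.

48

Row 2 ↔ basis x, column 2 ↔ basis x, so (AᵀA)_{2,2} = Σᵢ (x)·(x) = (-3)·(-3) + (-2)·(-2) + (1)·(1) + (3)·(3) + (5)·(5) = 48.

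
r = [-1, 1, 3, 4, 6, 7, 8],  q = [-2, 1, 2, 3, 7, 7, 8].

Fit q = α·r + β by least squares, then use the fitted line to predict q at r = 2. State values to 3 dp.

Sums needed: Σr·r = 176, Σr = 28, Σ1 = 7.
And Σr·q = 176, Σq = 26.
Eliminating β: 7·(row 1) − 28·(row 2) gives 448·α = 7·176 − 28·26 = 504, so α = 9/8.
Then β = (26 − 28·(9/8))/7 = -11/14.
At r = 2: q̂ = (9/8)·(2) + (-11/14)·(1) = 41/28.

q̂ = 1.464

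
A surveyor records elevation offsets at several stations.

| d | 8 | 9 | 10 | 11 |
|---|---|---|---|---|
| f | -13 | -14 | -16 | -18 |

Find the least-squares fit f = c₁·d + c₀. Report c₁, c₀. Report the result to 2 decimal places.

c₁ = -1.70, c₀ = 0.90

Entries of MᵀM: Σd·d = 366, Σd = 38, Σ1 = 4.
And Σd·f = -588, Σf = -61.
Normal equations: [[366, 38]; [38, 4]]·[c₁, c₀]ᵀ = [-588, -61]ᵀ.
Eliminating c₀: 4·(row 1) − 38·(row 2) gives 20·c₁ = 4·(-588) − 38·(-61) = -34, so c₁ = -17/10.
Then c₀ = ((-61) − 38·(-17/10))/4 = 9/10.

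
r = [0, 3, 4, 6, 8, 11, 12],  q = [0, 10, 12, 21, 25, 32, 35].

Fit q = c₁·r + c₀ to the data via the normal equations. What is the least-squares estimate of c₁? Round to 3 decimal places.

c₁ = 2.887

XᵀX·[c₁, c₀]ᵀ = Xᵀq reads: 390·c₁ + 44·c₀ = 1176;  44·c₁ + 7·c₀ = 135.
(Σr·r = 390, Σr = 44, Σ1 = 7, Σr·q = 1176, Σq = 135.)
det = 390·7 − 44² = 794.
c₁ = (1176·7 − 44·135)/794 = 1146/397; c₀ = (390·135 − 44·1176)/794 = 453/397.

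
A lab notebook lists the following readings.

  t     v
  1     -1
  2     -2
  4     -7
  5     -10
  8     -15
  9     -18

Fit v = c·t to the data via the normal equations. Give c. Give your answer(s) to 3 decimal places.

Entries of XᵀX: Σt·t = 191.
Moment sums: Σt·v = -365.
XᵀX·[c]ᵀ = Xᵀv becomes [[191]]·[c]ᵀ = [-365]ᵀ.
Hence c = -365 / 191 ≈ -1.91099.

c = -1.911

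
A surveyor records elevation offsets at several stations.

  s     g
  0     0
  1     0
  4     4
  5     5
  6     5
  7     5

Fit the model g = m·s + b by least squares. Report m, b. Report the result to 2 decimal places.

m = 0.85, b = -0.11

Normal-equation sums: Σs·s = 127, Σs = 23, Σ1 = 6.
And Σs·g = 106, Σg = 19.
Δ = 127·6 − 23² = 233.
m = (106·6 − 23·19)/233 = 199/233; b = (127·19 − 23·106)/233 = -25/233.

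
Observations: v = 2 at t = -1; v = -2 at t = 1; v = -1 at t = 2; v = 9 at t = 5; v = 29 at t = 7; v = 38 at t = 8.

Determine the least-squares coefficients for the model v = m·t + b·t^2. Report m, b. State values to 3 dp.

Entries of AᵀA: Σt·t = 144, Σt·t^2 = 988, Σt^2·t^2 = 7140.
Right-hand side: Σt·v = 546, Σt^2·v = 4074.
So AᵀA·[m, b]ᵀ = Aᵀv: [[144, 988]; [988, 7140]]·[m, b]ᵀ = [546, 4074]ᵀ.
det = 144·7140 − 988² = 52016.
m = (546·7140 − 988·4074)/52016 = -7917/3251; b = (144·4074 − 988·546)/52016 = 5901/6502.

m = -2.435, b = 0.908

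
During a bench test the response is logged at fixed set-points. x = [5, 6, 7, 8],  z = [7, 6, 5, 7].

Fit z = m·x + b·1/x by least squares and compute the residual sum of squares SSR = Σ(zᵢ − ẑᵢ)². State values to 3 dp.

Setting ∂/∂m … = 0 gives: 174·m + 4·b = 162;  4·m + (73249/705600)·b = 1117/280.
(Σx·x = 174, Σx·1/x = 4, Σ1/x·1/x = 73249/705600, Σx·z = 162, Σ1/x·z = 1117/280.)
det = 174·(73249/705600) − 4² = 242621/117600.
m = (162·(73249/705600) − 4·(1117/280))/(242621/117600) = 101163/242621; b = (174·(1117/280) − 4·162)/(242621/117600) = 5425560/242621.
Residuals: 107420/242621, -55512/242621, -270116/242621, 210848/242621; SSR = 544224/242621.

SSR = 2.243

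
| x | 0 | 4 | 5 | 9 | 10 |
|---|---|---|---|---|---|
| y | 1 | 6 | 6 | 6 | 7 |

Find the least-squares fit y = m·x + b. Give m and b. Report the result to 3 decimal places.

The normal equations are: 222·m + 28·b = 178;  28·m + 5·b = 26.
det = 222·5 − 28² = 326.
m = (178·5 − 28·26)/326 = 81/163; b = (222·26 − 28·178)/326 = 394/163.

m = 0.497, b = 2.417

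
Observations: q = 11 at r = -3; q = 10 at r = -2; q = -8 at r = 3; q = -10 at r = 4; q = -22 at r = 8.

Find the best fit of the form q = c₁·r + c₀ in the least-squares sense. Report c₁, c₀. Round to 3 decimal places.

c₁ = -3.110, c₀ = 2.420

Compute the Gram sums: Σr·r = 102, Σr = 10, Σ1 = 5.
And Σr·q = -293, Σq = -19.
Determinant 102·5 − 10² = 410.
c₁ = ((-293)·5 − 10·(-19))/410 = -255/82; c₀ = (102·(-19) − 10·(-293))/410 = 496/205.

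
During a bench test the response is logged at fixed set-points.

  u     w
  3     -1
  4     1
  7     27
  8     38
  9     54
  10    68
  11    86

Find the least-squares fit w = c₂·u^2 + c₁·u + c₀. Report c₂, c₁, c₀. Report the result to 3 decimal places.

Entries of XᵀX: Σu^2·u^2 = 38036, Σu^2·u = 4006, Σu^2 = 440, Σu·u = 440, Σu = 52, Σ1 = 7.
For Xᵀw: Σu^2·w = 25342, Σu·w = 2606, Σw = 273.
XᵀX·[c₂, c₁, c₀]ᵀ = Xᵀw becomes [[38036, 4006, 440]; [4006, 440, 52]; [440, 52, 7]]·[c₂, c₁, c₀]ᵀ = [25342, 2606, 273]ᵀ.
Row-reducing yields c₂ = 7733/7987, c₁ = -20219/7987, c₀ = -24383/7987.

c₂ = 0.968, c₁ = -2.531, c₀ = -3.053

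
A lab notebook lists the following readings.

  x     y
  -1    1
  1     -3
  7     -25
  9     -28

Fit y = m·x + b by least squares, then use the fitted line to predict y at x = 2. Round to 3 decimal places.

Compute the Gram sums: Σx·x = 132, Σx = 16, Σ1 = 4.
Moment sums: Σx·y = -431, Σy = -55.
So AᵀA·[m, b]ᵀ = Aᵀy: [[132, 16]; [16, 4]]·[m, b]ᵀ = [-431, -55]ᵀ.
det = 132·4 − 16² = 272.
m = ((-431)·4 − 16·(-55))/272 = -211/68; b = (132·(-55) − 16·(-431))/272 = -91/68.
At x = 2: ŷ = (-211/68)·(2) + (-91/68)·(1) = -513/68.

ŷ = -7.544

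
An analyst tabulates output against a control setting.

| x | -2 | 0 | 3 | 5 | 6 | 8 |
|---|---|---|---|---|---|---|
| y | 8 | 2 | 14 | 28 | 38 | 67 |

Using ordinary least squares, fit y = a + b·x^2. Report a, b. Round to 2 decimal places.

The normal equations are: 6·a + 138·b = 157;  138·a + 6114·b = 6514.
det = 6·6114 − 138² = 17640.
a = (157·6114 − 138·6514)/17640 = 3387/980; b = (6·6514 − 138·157)/17640 = 2903/2940.

a = 3.46, b = 0.99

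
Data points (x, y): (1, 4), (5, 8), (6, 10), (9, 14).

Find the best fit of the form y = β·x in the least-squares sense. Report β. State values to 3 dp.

β = 1.608

From the data, Σx·x = 143.
And Σx·y = 230.
AᵀA·[β]ᵀ = Aᵀy becomes [[143]]·[β]ᵀ = [230]ᵀ.
Hence β = 230 / 143 ≈ 1.60839.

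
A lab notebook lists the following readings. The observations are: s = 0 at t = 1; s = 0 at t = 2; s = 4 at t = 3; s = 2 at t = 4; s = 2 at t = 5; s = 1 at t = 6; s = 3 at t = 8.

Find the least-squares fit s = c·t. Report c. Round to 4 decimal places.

From the data, Σt·t = 155.
And Σt·s = 60.
Normal equations: [[155]]·[c]ᵀ = [60]ᵀ.
Hence c = 60 / 155 ≈ 0.387097.

c = 0.3871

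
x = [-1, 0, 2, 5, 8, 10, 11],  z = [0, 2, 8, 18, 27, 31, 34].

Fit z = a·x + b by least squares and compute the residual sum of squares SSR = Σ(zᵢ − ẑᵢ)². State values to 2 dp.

SSR = 3.46

The normal equations are: 315·a + 35·b = 1006;  35·a + 7·b = 120.
det = 315·7 − 35² = 980.
a = (1006·7 − 35·120)/980 = 29/10; b = (315·120 − 35·1006)/980 = 37/14.
Residuals: 9/35, -9/14, -31/70, 6/7, 81/70, -9/14, -19/35; SSR = 121/35.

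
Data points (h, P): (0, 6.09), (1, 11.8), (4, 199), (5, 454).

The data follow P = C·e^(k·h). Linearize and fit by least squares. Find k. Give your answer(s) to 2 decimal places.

k = 0.88

Taking logs, ln P = k·h + ln C, so regress ln P on h.
Σh = 10.0000, Σ(h)² = 42.0000, Σln P = 15.6861, Σh·ln P = 54.2318.
Normal system: [[42.0000, 10.0000]; [10.0000, 4]]·[k, ln C]ᵀ = [54.2318, 15.6861]ᵀ.
Δ = 42.0000·4 − (10.0000)² = 68.0000; k = (54.2318·4 − 10.0000·15.6861)/68.0000 = 0.88332, ln C = (42.0000·15.6861 − 10.0000·54.2318)/68.0000 = 1.71324.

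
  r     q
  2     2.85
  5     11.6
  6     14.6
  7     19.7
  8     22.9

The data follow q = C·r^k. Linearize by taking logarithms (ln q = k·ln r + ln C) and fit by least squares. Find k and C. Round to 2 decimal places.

k = 1.51, C = 1.00

Taking logs, ln q = k·ln r + ln C, so regress ln q on ln r.
Σln r = 8.1197, Σ(ln r)² = 14.3918, Σln q = 12.2911, Σln r·ln q = 21.7855.
Equations: 14.3918·k + 8.1197·ln C = 21.7855;  8.1197·k + 5·ln C = 12.2911.
Solving (det = 6.0295): k = 1.51378, ln C = -0.00007, so C = exp(-0.00007) = 0.99993.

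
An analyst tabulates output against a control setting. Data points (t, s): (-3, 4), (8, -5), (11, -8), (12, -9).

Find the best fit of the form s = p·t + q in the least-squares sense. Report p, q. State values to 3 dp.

Entries of AᵀA: Σt·t = 338, Σt = 28, Σ1 = 4.
Right-hand side: Σt·s = -248, Σs = -18.
AᵀA·[p, q]ᵀ = Aᵀs becomes [[338, 28]; [28, 4]]·[p, q]ᵀ = [-248, -18]ᵀ.
det = 338·4 − 28² = 568.
p = ((-248)·4 − 28·(-18))/568 = -61/71; q = (338·(-18) − 28·(-248))/568 = 215/142.

p = -0.859, q = 1.514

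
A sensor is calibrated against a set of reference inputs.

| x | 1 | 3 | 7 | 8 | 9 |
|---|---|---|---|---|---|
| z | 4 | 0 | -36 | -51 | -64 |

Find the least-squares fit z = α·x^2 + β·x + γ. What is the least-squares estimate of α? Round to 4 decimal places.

α = -0.9897

Normal-equation sums: Σx^2·x^2 = 13140, Σx^2·x = 1612, Σx^2 = 204, Σx·x = 204, Σx = 28, Σ1 = 5.
Moment sums: Σx^2·z = -10208, Σx·z = -1232, Σz = -147.
So AᵀA·[α, β, γ]ᵀ = Aᵀz: [[13140, 1612, 204]; [1612, 204, 28]; [204, 28, 5]]·[α, β, γ]ᵀ = [-10208, -1232, -147]ᵀ.
Solving the 3×3 system (Gaussian elimination) gives α = -96/97, β = 115/97, γ = 421/97.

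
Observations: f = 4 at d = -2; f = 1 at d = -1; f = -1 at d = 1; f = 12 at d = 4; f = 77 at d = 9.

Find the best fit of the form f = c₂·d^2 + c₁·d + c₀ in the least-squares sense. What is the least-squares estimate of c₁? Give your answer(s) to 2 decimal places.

c₁ = -0.81

The normal system AᵀA·[c₂, c₁, c₀]ᵀ = Aᵀf is [[6835, 785, 103]; [785, 103, 11]; [103, 11, 5]]·[c₂, c₁, c₀]ᵀ = [6445, 731, 93]ᵀ.
Row-reducing yields c₂ = 26233/24829, c₁ = -20032/24829, c₀ = -4930/3547.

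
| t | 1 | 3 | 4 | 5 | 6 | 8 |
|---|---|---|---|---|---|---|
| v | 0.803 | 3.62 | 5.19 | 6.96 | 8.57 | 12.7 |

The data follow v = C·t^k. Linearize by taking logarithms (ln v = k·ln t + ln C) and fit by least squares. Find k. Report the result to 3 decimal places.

k = 1.325

Taking logs, ln v = k·ln t + ln C, so regress ln v on ln t.
Over the data: Σln t = 7.9655, Σ(ln t)² = 13.2535, Σln v = 9.3439, Σln t·ln v = 15.9531.
Normal system: [[13.2535, 7.9655]; [7.9655, 6]]·[k, ln C]ᵀ = [15.9531, 9.3439]ᵀ.
Slope k = (n·Σln t·ln v − Σln t·Σln v)/(n·Σ(ln t)² − (Σln t)²) = (6·15.9531 − 7.9655·9.3439)/16.0713 = 1.32470; ln C = (Σln v − k·Σln t)/n = -0.20135.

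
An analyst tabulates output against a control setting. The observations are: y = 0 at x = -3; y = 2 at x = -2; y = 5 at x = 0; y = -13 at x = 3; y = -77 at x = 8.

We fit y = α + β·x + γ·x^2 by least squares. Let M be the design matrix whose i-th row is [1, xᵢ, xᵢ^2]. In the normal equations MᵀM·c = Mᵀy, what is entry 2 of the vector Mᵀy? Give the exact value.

Entry 2 ↔ basis x, so (Mᵀy)_{2} = Σᵢ (x)·yᵢ = (-3)·(0) + (-2)·(2) + (0)·(5) + (3)·(-13) + (8)·(-77) = -659.

-659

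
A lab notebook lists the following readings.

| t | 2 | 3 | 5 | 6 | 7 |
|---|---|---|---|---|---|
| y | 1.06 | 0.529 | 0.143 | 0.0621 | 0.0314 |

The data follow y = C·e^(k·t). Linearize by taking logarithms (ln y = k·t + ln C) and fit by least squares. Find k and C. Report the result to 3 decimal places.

Taking logs, ln y = k·t + ln C, so regress ln y on t.
Σt = 23.0000, Σ(t)² = 123.0000, Σln y = -8.7634, Σt·ln y = -52.4190.
Equations: 123.0000·k + 23.0000·ln C = -52.4190;  23.0000·k + 5·ln C = -8.7634.
Solving (det = 86.0000): k = -0.70393, ln C = 1.48539, so C = exp(1.48539) = 4.41667.

k = -0.704, C = 4.417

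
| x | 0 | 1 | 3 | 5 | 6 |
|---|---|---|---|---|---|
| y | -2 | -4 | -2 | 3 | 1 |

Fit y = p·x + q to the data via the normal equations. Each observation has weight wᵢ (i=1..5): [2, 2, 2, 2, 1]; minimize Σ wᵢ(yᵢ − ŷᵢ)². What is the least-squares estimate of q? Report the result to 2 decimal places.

q = -3.54

Setting ∂/∂p … = 0 gives: 106·p + 24·q = 16;  24·p + 9·q = -9.
(Σwᵢ·x·x = 106, Σwᵢ·x = 24, Σwᵢ·1 = 9, Σwᵢ·x·y = 16, Σwᵢ·y = -9.)
Δ = 106·9 − 24² = 378.
p = (16·9 − 24·(-9))/378 = 20/21; q = (106·(-9) − 24·16)/378 = -223/63.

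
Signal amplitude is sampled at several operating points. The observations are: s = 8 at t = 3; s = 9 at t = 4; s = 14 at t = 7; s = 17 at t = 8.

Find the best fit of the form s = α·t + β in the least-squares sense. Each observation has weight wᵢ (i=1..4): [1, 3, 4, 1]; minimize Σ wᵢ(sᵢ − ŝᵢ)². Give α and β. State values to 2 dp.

α = 1.71, β = 2.29

Sums needed: Σwᵢ·t·t = 317, Σwᵢ·t = 51, Σwᵢ·1 = 9.
Moment sums: Σwᵢ·t·s = 660, Σwᵢ·s = 108.
Normal equations: [[317, 51]; [51, 9]]·[α, β]ᵀ = [660, 108]ᵀ.
Eliminating β: 9·(row 1) − 51·(row 2) gives 252·α = 9·660 − 51·108 = 432, so α = 12/7.
Then β = (108 − 51·(12/7))/9 = 16/7.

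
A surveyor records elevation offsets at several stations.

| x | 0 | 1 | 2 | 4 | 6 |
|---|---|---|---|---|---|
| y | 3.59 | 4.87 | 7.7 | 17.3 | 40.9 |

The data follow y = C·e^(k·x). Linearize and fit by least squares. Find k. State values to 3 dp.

Taking logs, ln y = k·x + ln C, so regress ln y on x.
Σx = 13.0000, Σ(x)² = 57.0000, Σln y = 11.4643, Σx·ln y = 39.3351.
Equations: 57.0000·k + 13.0000·ln C = 39.3351;  13.0000·k + 5·ln C = 11.4643.
Slope k = (n·Σx·ln y − Σx·Σln y)/(n·Σ(x)² − (Σx)²) = (5·39.3351 − 13.0000·11.4643)/116.0000 = 0.41069; ln C = (Σln y − k·Σx)/n = 1.22507.

k = 0.411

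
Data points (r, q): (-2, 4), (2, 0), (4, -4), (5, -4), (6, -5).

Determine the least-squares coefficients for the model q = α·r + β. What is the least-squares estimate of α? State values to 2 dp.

α = -1.18

The normal equations are: 85·α + 15·β = -74;  15·α + 5·β = -9.
Δ = 85·5 − 15² = 200.
α = ((-74)·5 − 15·(-9))/200 = -47/40; β = (85·(-9) − 15·(-74))/200 = 69/40.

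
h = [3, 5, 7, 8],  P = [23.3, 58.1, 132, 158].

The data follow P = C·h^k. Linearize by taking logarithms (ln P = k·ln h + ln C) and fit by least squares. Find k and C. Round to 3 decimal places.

k = 1.999, C = 2.518

With ln Pᵢ as the transformed response and ln hᵢ as the regressor:
Sums: Σln h = 6.7334, Σ(ln h)² = 11.9079, Σln P = 17.1560, Σln h·ln P = 30.0256.
Normal system: [[11.9079, 6.7334]; [6.7334, 4]]·[k, ln C]ᵀ = [30.0256, 17.1560]ᵀ.
Δ = 11.9079·4 − (6.7334)² = 2.2928; k = (30.0256·4 − 6.7334·17.1560)/2.2928 = 1.99929, ln C = (11.9079·17.1560 − 6.7334·30.0256)/2.2928 = 0.92349, so C = exp(0.92349) = 2.51807.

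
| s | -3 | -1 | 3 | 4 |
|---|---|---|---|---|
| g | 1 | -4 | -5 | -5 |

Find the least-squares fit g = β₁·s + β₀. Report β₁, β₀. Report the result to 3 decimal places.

β₁ = -0.740, β₀ = -2.695

Forming AᵀA = [[35, 3]; [3, 4]] and Aᵀg = [-34, -13]ᵀ gives AᵀA·[β₁, β₀]ᵀ = Aᵀg.
det = 35·4 − 3² = 131.
β₁ = ((-34)·4 − 3·(-13))/131 = -97/131; β₀ = (35·(-13) − 3·(-34))/131 = -353/131.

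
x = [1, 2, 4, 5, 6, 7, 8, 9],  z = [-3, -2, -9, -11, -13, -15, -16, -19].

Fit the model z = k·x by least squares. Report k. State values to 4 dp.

k = -2.1014

Sums needed: Σx·x = 276.
Right-hand side: Σx·z = -580.
Normal equations: [[276]]·[k]ᵀ = [-580]ᵀ.
k = (-580)/276 = -2.10145.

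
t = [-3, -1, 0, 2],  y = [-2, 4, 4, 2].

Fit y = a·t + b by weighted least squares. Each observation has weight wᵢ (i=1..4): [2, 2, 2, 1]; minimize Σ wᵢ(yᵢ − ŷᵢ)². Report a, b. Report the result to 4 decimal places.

Entries of XᵀWX: Σwᵢ·t·t = 24, Σwᵢ·t = -6, Σwᵢ·1 = 7.
And Σwᵢ·t·y = 8, Σwᵢ·y = 14.
Normal equations: [[24, -6]; [-6, 7]]·[a, b]ᵀ = [8, 14]ᵀ.
Eliminating b: 7·(row 1) − (-6)·(row 2) gives 132·a = 7·8 − (-6)·14 = 140, so a = 35/33.
Then b = (14 − (-6)·(35/33))/7 = 32/11.

a = 1.0606, b = 2.9091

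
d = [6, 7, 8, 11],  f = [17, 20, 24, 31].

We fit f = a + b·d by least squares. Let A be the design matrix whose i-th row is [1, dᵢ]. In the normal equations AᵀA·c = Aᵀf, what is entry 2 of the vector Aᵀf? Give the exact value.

Entry 2 ↔ basis d, so (Aᵀf)_{2} = Σᵢ (d)·fᵢ = (6)·(17) + (7)·(20) + (8)·(24) + (11)·(31) = 775.

775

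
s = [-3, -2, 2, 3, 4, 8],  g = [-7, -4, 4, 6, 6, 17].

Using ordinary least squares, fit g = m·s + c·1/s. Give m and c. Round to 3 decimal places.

The normal system AᵀA·[m, c]ᵀ = Aᵀg is [[106, 6]; [6, 461/576]]·[m, c]ᵀ = [215, 287/24]ᵀ.
Δ = 106·(461/576) − 6² = 14065/288.
m = (215·(461/576) − 6·(287/24))/(14065/288) = 57787/28130; c = (106·(287/24) − 6·215)/(14065/288) = -6456/14065.

m = 2.054, c = -0.459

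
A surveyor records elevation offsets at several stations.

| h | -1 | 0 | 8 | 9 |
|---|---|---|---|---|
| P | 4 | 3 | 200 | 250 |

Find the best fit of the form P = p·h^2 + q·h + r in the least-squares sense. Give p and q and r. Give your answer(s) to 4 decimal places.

Normal-equation sums: Σh^2·h^2 = 10658, Σh^2·h = 1240, Σh^2 = 146, Σh·h = 146, Σh = 16, Σ1 = 4.
Moment sums: Σh^2·P = 33054, Σh·P = 3846, ΣP = 457.
So XᵀX·[p, q, r]ᵀ = XᵀP: [[10658, 1240, 146]; [1240, 146, 16]; [146, 16, 4]]·[p, q, r]ᵀ = [33054, 3846, 457]ᵀ.
Inverting the 3×3 Gram matrix, [p, q, r]ᵀ = [17/6, 239/123, 251/82]ᵀ.

p = 2.8333, q = 1.9431, r = 3.0610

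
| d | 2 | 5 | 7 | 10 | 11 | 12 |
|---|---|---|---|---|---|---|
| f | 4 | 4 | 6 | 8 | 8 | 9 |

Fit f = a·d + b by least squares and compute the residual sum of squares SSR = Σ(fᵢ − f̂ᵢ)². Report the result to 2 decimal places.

Sums needed: Σd·d = 443, Σd = 47, Σ1 = 6.
And Σd·f = 346, Σf = 39.
det = 443·6 − 47² = 449.
a = (346·6 − 47·39)/449 = 243/449; b = (443·39 − 47·346)/449 = 1015/449.
Residuals: 295/449, -434/449, -22/449, 147/449, -96/449, 110/449; SSR = 710/449.

SSR = 1.58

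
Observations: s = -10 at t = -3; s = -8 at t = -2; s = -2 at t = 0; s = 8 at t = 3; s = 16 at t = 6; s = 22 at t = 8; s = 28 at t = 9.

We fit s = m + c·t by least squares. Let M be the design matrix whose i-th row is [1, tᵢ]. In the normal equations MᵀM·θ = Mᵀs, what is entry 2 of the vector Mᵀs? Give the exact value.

594

Entry 2 ↔ basis t, so (Mᵀs)_{2} = Σᵢ (t)·sᵢ = (-3)·(-10) + (-2)·(-8) + (0)·(-2) + (3)·(8) + (6)·(16) + (8)·(22) + (9)·(28) = 594.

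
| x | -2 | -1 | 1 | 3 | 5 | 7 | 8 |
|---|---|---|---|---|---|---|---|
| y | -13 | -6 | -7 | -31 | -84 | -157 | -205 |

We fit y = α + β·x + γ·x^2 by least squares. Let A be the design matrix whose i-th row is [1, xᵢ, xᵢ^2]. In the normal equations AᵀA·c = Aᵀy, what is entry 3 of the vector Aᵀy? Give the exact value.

Entry 3 ↔ basis x^2, so (Aᵀy)_{3} = Σᵢ (x^2)·yᵢ = (4)·(-13) + (1)·(-6) + (1)·(-7) + (9)·(-31) + (25)·(-84) + (49)·(-157) + (64)·(-205) = -23257.

-23257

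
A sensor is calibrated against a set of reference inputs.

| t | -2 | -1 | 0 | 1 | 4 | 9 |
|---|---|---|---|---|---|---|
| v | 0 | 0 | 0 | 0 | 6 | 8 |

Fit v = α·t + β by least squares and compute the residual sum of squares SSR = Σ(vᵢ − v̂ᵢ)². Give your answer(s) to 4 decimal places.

The normal system MᵀM·[α, β]ᵀ = Mᵀv is [[103, 11]; [11, 6]]·[α, β]ᵀ = [96, 14]ᵀ.
Determinant 103·6 − 11² = 497.
α = (96·6 − 11·14)/497 = 422/497; β = (103·14 − 11·96)/497 = 386/497.
Residuals: 458/497, 36/497, -386/497, -808/497, 908/497, -208/497; SSR = 3784/497.

SSR = 7.6137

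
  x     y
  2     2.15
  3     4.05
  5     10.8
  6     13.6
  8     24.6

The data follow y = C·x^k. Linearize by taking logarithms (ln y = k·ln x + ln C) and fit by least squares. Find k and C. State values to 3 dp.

Linearized form: ln y = k·ln x + ln C. From the 5 transformed points,
Σln x = 7.2724, Σ(ln x)² = 11.8122, Σln y = 10.3565, Σln x·ln y = 17.2335.
Equations: 11.8122·k + 7.2724·ln C = 17.2335;  7.2724·k + 5·ln C = 10.3565.
Solving (det = 6.1731): k = 1.75773, ln C = -0.48527, so C = exp(-0.48527) = 0.61553.

k = 1.758, C = 0.616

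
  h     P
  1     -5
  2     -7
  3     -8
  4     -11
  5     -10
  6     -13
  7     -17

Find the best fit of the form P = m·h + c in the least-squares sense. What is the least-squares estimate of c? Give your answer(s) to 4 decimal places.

c = -3.0000

Forming MᵀM = [[140, 28]; [28, 7]] and MᵀP = [-334, -71]ᵀ gives MᵀM·[m, c]ᵀ = MᵀP.
det = 140·7 − 28² = 196.
m = ((-334)·7 − 28·(-71))/196 = -25/14; c = (140·(-71) − 28·(-334))/196 = -3.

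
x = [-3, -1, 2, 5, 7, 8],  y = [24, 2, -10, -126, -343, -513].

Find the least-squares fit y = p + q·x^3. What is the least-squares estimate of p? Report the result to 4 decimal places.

MᵀM·[p, q]ᵀ = Mᵀy reads: 6·p + 960·q = -966;  960·p + 396212·q = -396785.
(Σ1 = 6, Σx^3 = 960, Σx^3·x^3 = 396212, Σy = -966, Σx^3·y = -396785.)
Determinant 6·396212 − 960² = 1455672.
p = ((-966)·396212 − 960·(-396785))/1455672 = -76133/60653; q = (6·(-396785) − 960·(-966))/1455672 = -242225/242612.

p = -1.2552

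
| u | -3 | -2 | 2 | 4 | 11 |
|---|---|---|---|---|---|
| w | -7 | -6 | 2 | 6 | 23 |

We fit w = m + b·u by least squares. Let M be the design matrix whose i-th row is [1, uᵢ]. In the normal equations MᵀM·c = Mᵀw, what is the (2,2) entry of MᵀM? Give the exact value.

Row 2 ↔ basis u, column 2 ↔ basis u, so (MᵀM)_{2,2} = Σᵢ (u)·(u) = (-3)·(-3) + (-2)·(-2) + (2)·(2) + (4)·(4) + (11)·(11) = 154.

154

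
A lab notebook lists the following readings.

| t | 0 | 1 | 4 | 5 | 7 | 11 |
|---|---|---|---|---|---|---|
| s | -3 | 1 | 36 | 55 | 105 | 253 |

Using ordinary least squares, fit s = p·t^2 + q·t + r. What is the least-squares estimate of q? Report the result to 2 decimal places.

q = 1.84

Setting ∂/∂p … = 0 gives: 17924·p + 1864·q + 212·r = 37710;  1864·p + 212·q + 28·r = 3938;  212·p + 28·q + 6·r = 447.
(Σt^2·t^2 = 17924, Σt^2·t = 1864, Σt^2 = 212, Σt·t = 212, Σt = 28, Σ1 = 6, Σt^2·s = 37710, Σt·s = 3938, Σs = 447.)
Inverting the 3×3 Gram matrix, [p, q, r]ᵀ = [30491/15663, 28751/15663, -29751/10442]ᵀ.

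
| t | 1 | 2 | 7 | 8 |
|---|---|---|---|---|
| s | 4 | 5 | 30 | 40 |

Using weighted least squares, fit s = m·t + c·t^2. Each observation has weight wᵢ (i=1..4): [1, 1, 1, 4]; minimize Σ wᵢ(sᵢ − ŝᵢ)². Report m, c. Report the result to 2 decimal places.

Compute the Gram sums: Σwᵢ·t·t = 310, Σwᵢ·t·t^2 = 2400, Σwᵢ·t^2·t^2 = 18802.
Moment sums: Σwᵢ·t·s = 1504, Σwᵢ·t^2·s = 11734.
Δ = 310·18802 − 2400² = 68620.
m = (1504·18802 − 2400·11734)/68620 = 29152/17155; c = (310·11734 − 2400·1504)/68620 = 1397/3431.

m = 1.70, c = 0.41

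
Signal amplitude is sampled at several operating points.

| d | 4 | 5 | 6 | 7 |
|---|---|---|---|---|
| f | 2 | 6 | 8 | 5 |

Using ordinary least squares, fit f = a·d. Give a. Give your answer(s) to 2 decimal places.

a = 0.96

XᵀX·[a]ᵀ = Xᵀf reads: 126·a = 121.
a = 121/126 = 0.960317.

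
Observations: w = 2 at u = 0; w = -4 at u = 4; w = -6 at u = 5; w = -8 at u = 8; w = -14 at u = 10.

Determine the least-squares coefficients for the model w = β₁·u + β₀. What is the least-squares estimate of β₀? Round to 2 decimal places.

From the data, Σu·u = 205, Σu = 27, Σ1 = 5.
For Mᵀw: Σu·w = -250, Σw = -30.
Determinant 205·5 − 27² = 296.
β₁ = ((-250)·5 − 27·(-30))/296 = -55/37; β₀ = (205·(-30) − 27·(-250))/296 = 75/37.

β₀ = 2.03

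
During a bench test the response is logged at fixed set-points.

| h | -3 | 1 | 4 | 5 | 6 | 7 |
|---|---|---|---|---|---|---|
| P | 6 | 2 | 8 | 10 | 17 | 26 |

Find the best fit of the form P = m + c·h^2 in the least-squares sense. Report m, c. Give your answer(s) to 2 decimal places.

m = 0.64, c = 0.48

Sums needed: Σ1 = 6, Σh^2 = 136, Σh^2·h^2 = 4660.
And ΣP = 69, Σh^2·P = 2320.
So MᵀM·[m, c]ᵀ = MᵀP: [[6, 136]; [136, 4660]]·[m, c]ᵀ = [69, 2320]ᵀ.
det = 6·4660 − 136² = 9464.
m = (69·4660 − 136·2320)/9464 = 215/338; c = (6·2320 − 136·69)/9464 = 81/169.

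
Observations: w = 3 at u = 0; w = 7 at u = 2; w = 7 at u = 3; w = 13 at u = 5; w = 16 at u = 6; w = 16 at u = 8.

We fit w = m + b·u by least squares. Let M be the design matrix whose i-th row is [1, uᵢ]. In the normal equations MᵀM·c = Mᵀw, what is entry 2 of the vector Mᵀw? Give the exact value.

Entry 2 ↔ basis u, so (Mᵀw)_{2} = Σᵢ (u)·wᵢ = (0)·(3) + (2)·(7) + (3)·(7) + (5)·(13) + (6)·(16) + (8)·(16) = 324.

324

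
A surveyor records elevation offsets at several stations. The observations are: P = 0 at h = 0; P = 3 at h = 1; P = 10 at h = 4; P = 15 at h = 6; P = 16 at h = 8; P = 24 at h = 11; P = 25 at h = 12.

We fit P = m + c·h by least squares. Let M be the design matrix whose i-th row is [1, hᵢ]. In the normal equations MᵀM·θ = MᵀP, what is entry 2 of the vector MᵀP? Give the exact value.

825

Entry 2 ↔ basis h, so (MᵀP)_{2} = Σᵢ (h)·Pᵢ = (0)·(0) + (1)·(3) + (4)·(10) + (6)·(15) + (8)·(16) + (11)·(24) + (12)·(25) = 825.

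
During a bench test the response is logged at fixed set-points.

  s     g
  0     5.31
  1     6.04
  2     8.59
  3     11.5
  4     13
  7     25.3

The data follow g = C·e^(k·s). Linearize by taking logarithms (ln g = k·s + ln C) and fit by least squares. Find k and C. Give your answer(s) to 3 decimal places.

k = 0.228, C = 5.272

With ln gᵢ as the transformed response and sᵢ as the regressor:
Σs = 17.0000, Σ(s)² = 79.0000, Σln g = 13.8567, Σs·ln g = 46.3021.
Equations: 79.0000·k + 17.0000·ln C = 46.3021;  17.0000·k + 6·ln C = 13.8567.
Solving (det = 185.0000): k = 0.22837, ln C = 1.66240, so C = exp(1.66240) = 5.27194.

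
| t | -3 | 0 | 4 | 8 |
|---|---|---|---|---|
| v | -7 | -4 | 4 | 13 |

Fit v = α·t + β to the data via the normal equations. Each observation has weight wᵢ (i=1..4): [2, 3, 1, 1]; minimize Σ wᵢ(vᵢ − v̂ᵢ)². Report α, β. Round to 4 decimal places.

The normal system XᵀWX·[α, β]ᵀ = XᵀWv is [[98, 6]; [6, 7]]·[α, β]ᵀ = [162, -9]ᵀ.
Determinant 98·7 − 6² = 650.
α = (162·7 − 6·(-9))/650 = 594/325; β = (98·(-9) − 6·162)/650 = -927/325.

α = 1.8277, β = -2.8523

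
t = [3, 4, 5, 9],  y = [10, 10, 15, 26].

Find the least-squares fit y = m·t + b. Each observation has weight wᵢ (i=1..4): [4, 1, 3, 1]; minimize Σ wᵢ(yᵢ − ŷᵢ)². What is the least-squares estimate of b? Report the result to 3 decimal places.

The normal equations are: 208·m + 40·b = 619;  40·m + 9·b = 121.
det = 208·9 − 40² = 272.
m = (619·9 − 40·121)/272 = 43/16; b = (208·121 − 40·619)/272 = 3/2.

b = 1.500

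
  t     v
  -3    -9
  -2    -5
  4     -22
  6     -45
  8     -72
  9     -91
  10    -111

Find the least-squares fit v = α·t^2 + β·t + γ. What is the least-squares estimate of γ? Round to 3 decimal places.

γ = -2.892

Compute the Gram sums: Σt^2·t^2 = 22306, Σt^2·t = 2486, Σt^2 = 310, Σt·t = 310, Σt = 32, Σ1 = 7.
For Xᵀv: Σt^2·v = -25152, Σt·v = -2826, Σv = -355.
XᵀX·[α, β, γ]ᵀ = Xᵀv becomes [[22306, 2486, 310]; [2486, 310, 32]; [310, 32, 7]]·[α, β, γ]ᵀ = [-25152, -2826, -355]ᵀ.
Solving the 3×3 system (Gaussian elimination) gives α = -37615/38178, β = -34991/38178, γ = -7886/2727.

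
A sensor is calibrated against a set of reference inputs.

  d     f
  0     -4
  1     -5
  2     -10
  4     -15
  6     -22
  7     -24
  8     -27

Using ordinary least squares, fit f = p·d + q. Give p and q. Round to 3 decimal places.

p = -2.983, q = -3.355

Setting ∂/∂p … = 0 gives: 170·p + 28·q = -601;  28·p + 7·q = -107.
(Σd·d = 170, Σd = 28, Σ1 = 7, Σd·f = -601, Σf = -107.)
Δ = 170·7 − 28² = 406.
p = ((-601)·7 − 28·(-107))/406 = -173/58; q = (170·(-107) − 28·(-601))/406 = -681/203.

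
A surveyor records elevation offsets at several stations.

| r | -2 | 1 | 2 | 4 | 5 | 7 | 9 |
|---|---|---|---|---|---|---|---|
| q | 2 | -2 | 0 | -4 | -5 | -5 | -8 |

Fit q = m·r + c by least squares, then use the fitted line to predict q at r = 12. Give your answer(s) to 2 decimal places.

q̂ = -10.32

With design matrix X, XᵀX = [[180, 26]; [26, 7]] and Xᵀq = [-154, -22]ᵀ.
det = 180·7 − 26² = 584.
m = ((-154)·7 − 26·(-22))/584 = -253/292; c = (180·(-22) − 26·(-154))/584 = 11/146.
At r = 12: q̂ = (-253/292)·(12) + (11/146)·(1) = -1507/146.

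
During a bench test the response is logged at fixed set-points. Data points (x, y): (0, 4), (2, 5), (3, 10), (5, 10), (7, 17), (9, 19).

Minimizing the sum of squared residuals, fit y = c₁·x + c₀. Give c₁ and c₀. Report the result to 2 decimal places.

AᵀA·[c₁, c₀]ᵀ = Aᵀy reads: 168·c₁ + 26·c₀ = 380;  26·c₁ + 6·c₀ = 65.
Determinant 168·6 − 26² = 332.
c₁ = (380·6 − 26·65)/332 = 295/166; c₀ = (168·65 − 26·380)/332 = 260/83.

c₁ = 1.78, c₀ = 3.13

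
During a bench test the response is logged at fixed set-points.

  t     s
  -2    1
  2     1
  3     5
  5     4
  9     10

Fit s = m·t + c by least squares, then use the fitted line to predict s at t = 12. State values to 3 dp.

Sums needed: Σt·t = 123, Σt = 17, Σ1 = 5.
Right-hand side: Σt·s = 125, Σs = 21.
Determinant 123·5 − 17² = 326.
m = (125·5 − 17·21)/326 = 134/163; c = (123·21 − 17·125)/326 = 229/163.
At t = 12: ŝ = (134/163)·(12) + (229/163)·(1) = 1837/163.

ŝ = 11.270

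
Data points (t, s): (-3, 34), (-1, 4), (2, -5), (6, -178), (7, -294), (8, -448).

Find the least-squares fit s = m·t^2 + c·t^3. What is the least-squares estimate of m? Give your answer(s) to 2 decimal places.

m = 0.95

The normal system XᵀX·[m, c]ᵀ = Xᵀs is [[7891, 57139]; [57139, 427243]]·[m, c]ᵀ = [-49196, -369628]ᵀ.
Eliminating c: 427243·(row 1) − 57139·(row 2) gives 106509192·m = 427243·(-49196) − 57139·(-369628) = 101527664, so m = 12690958/13313649.
Then c = ((-369628) − 57139·(12690958/13313649))/427243 = -13215538/13313649.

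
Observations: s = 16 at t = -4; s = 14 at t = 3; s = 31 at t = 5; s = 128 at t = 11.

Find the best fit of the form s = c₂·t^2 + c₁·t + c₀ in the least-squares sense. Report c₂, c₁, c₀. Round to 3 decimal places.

c₂ = 0.968, c₁ = 0.692, c₀ = 3.275

With design matrix A, AᵀA = [[15603, 1419, 171]; [1419, 171, 15]; [171, 15, 4]] and Aᵀs = [16645, 1541, 189]ᵀ.
Inverting the 3×3 Gram matrix, [c₂, c₁, c₀]ᵀ = [3290/3399, 40003/57783, 63076/19261]ᵀ.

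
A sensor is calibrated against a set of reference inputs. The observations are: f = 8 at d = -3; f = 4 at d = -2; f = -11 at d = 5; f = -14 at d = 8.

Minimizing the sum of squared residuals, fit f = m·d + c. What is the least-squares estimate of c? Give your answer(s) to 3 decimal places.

c = 0.773

Compute the Gram sums: Σd·d = 102, Σd = 8, Σ1 = 4.
And Σd·f = -199, Σf = -13.
So MᵀM·[m, c]ᵀ = Mᵀf: [[102, 8]; [8, 4]]·[m, c]ᵀ = [-199, -13]ᵀ.
Eliminating c: 4·(row 1) − 8·(row 2) gives 344·m = 4·(-199) − 8·(-13) = -692, so m = -173/86.
Then c = ((-13) − 8·(-173/86))/4 = 133/172.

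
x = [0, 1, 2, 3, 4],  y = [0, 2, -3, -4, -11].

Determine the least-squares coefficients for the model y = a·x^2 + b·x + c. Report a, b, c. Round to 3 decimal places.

From the data, Σx^2·x^2 = 354, Σx^2·x = 100, Σx^2 = 30, Σx·x = 30, Σx = 10, Σ1 = 5.
And Σx^2·y = -222, Σx·y = -60, Σy = -16.
AᵀA·[a, b, c]ᵀ = Aᵀy becomes [[354, 100, 30]; [100, 30, 10]; [30, 10, 5]]·[a, b, c]ᵀ = [-222, -60, -16]ᵀ.
Inverting the 3×3 Gram matrix, [a, b, c]ᵀ = [-1, 6/5, 2/5]ᵀ.

a = -1.000, b = 1.200, c = 0.400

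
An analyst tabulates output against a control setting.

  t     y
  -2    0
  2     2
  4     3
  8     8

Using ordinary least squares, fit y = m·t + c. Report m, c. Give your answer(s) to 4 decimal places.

m = 0.7885, c = 0.8846

Forming XᵀX = [[88, 12]; [12, 4]] and Xᵀy = [80, 13]ᵀ gives XᵀX·[m, c]ᵀ = Xᵀy.
Eliminating c: 4·(row 1) − 12·(row 2) gives 208·m = 4·80 − 12·13 = 164, so m = 41/52.
Then c = (13 − 12·(41/52))/4 = 23/26.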